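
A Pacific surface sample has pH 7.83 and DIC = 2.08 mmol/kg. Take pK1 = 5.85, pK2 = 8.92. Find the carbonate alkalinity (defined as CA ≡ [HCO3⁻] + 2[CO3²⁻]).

CA = 2.21 mmol/kg

CA = [HCO3⁻] + 2[CO3²⁻] = (α₁ + 2α₂)·DIC
At pH 7.83: [H⁺]/K1 = 10^-1.98 = 0.010471, K2/[H⁺] = 10^-1.09 = 0.081283
α₁ = 1/(1 + 0.010471 + 0.081283) = 1/1.0918 = 0.9160; α₂ = α₁·K2/[H⁺] = 0.07445
α₁ + 2α₂ = 1.0649
CA = 1.0649 × 2.08 = 2.21 mmol/kg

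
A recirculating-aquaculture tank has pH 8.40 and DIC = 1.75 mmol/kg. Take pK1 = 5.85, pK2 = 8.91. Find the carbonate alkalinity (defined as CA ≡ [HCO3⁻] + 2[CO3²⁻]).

CA = 2.16 mmol/kg

CA = [HCO3⁻] + 2[CO3²⁻] = (α₁ + 2α₂)·DIC
At pH 8.40: [H⁺]/K1 = 10^-2.55 = 0.0028184, K2/[H⁺] = 10^-0.51 = 0.30903
α₁ = 1/(1 + 0.0028184 + 0.30903) = 1/1.3118 = 0.7623; α₂ = α₁·K2/[H⁺] = 0.2356
α₁ + 2α₂ = 1.2334
CA = 1.2334 × 1.75 = 2.16 mmol/kg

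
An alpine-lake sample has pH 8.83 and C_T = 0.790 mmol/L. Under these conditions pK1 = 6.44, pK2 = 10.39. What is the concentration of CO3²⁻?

α₂ = 1 / (1 + [H⁺]/K2 + [H⁺]²/(K1K2)) = 1 / (1 + 10^+1.56 + 10^-0.83)
   = 1 / (1 + 36.308 + 0.14791) = 1/37.456 = 0.02670
[CO3²⁻] = α₂ × DIC = 0.02670 × 0.790 = 0.0211 mmol/L

[CO3²⁻] = 0.0211 mmol/L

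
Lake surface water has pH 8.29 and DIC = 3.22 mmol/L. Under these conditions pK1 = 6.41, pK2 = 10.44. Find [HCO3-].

α₁ = 1 / (1 + [H⁺]/K1 + K2/[H⁺]) = 1 / (1 + 10^-1.88 + 10^-2.15)
   = 1 / (1 + 0.013183 + 0.0070795) = 1/1.0203 = 0.9801
[HCO3⁻] = α₁ × DIC = 0.9801 × 3.22 = 3.16 mmol/L

[HCO3⁻] = 3.16 mmol/L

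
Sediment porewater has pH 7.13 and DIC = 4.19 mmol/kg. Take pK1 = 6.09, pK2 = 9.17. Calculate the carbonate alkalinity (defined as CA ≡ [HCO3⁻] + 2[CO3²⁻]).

CA = [HCO3⁻] + 2[CO3²⁻] = (α₁ + 2α₂)·DIC
At pH 7.13: [H⁺]/K1 = 10^-1.04 = 0.091201, K2/[H⁺] = 10^-2.04 = 0.0091201
α₁ = 1/(1 + 0.091201 + 0.0091201) = 1/1.1003 = 0.9088; α₂ = α₁·K2/[H⁺] = 0.008289
α₁ + 2α₂ = 0.9254
CA = 0.9254 × 4.19 = 3.88 mmol/kg

CA = 3.88 mmol/kg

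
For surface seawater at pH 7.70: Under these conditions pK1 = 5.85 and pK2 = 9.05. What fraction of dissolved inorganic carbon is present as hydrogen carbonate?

α₁ = 0.944

α₁ = 1 / (1 + [H⁺]/K1 + K2/[H⁺]) = 1 / (1 + 10^-1.85 + 10^-1.35)
   = 1 / (1 + 0.014125 + 0.044668) = 1/1.0588 = 0.9445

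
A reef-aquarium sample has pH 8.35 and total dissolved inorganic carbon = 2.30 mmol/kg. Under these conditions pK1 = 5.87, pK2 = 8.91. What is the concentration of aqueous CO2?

α₀ = 1 / (1 + K1/[H⁺] + K1K2/[H⁺]²) = 1 / (1 + 10^+2.48 + 10^+1.92)
   = 1 / (1 + 302.00 + 83.176) = 1/386.17 = 0.002590
[CO2*] = α₀ × DIC = 0.002590 × 2.30 = 0.00596 mmol/kg = 5.96 μmol/kg

[CO2*] = 5.96 μmol/kg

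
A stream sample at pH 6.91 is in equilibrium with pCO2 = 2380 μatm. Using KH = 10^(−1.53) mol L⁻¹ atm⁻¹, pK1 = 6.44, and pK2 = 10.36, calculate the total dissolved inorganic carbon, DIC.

DIC = 0.278 mmol/L

[CO2*] = KH · pCO2 = 10^(−1.53) × 2380×10^-6 = 7.024×10^-5 mol/L
α₀ = 1/(1 + K1/[H⁺] + K1K2/[H⁺]²) = 1/(1 + 10^+0.47 + 10^-2.98) = 0.2530
DIC = [CO2*]/α₀ = 7.024×10^-5 / 0.2530 = 0.278 mmol/L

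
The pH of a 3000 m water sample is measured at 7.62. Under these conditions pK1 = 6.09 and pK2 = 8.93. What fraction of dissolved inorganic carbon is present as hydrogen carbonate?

α₁ = 1 / (1 + [H⁺]/K1 + K2/[H⁺]) = 1 / (1 + 10^-1.53 + 10^-1.31)
   = 1 / (1 + 0.029512 + 0.048978) = 1/1.0785 = 0.9272

α₁ = 0.927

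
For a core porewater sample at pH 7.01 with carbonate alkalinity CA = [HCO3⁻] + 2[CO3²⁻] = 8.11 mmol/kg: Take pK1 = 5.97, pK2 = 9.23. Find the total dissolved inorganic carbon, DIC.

CA = [HCO3⁻] + 2[CO3²⁻] = (α₁ + 2α₂)·DIC
At pH 7.01: [H⁺]/K1 = 10^-1.04 = 0.091201, K2/[H⁺] = 10^-2.22 = 0.0060256
α₁ = 1/(1 + 0.091201 + 0.0060256) = 1/1.0972 = 0.9114; α₂ = α₁·K2/[H⁺] = 0.005492
α₁ + 2α₂ = 0.9224
DIC = CA / (α₁ + 2α₂) = 8.11 / 0.9224 = 8.79 mmol/kg

DIC = 8.79 mmol/kg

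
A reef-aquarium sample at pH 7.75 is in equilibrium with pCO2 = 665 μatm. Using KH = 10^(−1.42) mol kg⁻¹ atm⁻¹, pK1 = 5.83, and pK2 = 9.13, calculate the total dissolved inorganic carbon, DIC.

DIC = 2.22 mmol/kg

[CO2*] = KH · pCO2 = 10^(−1.42) × 665×10^-6 = 2.528×10^-5 mol/kg
α₀ = 1/(1 + K1/[H⁺] + K1K2/[H⁺]²) = 1/(1 + 10^+1.92 + 10^+0.54) = 0.01141
DIC = [CO2*]/α₀ = 2.528×10^-5 / 0.01141 = 2.22 mmol/kg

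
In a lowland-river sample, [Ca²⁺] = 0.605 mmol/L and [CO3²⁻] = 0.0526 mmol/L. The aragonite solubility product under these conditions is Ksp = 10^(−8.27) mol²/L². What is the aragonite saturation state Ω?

Ksp = 10^(−8.27) = 5.370×10^-9
Ω = [Ca²⁺][CO3²⁻]/Ksp = (0.605×10^-3)(0.0526×10^-3) / 5.370×10^-9 = 5.93

Ω = 5.93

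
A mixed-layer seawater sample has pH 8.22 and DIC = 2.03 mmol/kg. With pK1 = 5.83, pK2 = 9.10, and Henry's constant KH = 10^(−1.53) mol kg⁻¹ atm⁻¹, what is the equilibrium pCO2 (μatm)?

pCO2 = 247 μatm

α₀ = 1 / (1 + K1/[H⁺] + K1K2/[H⁺]²) = 1 / (1 + 10^+2.39 + 10^+1.51)
   = 1 / (1 + 245.47 + 32.359) = 1/278.83 = 0.003586
[CO2*] = α₀ × DIC = 0.003586 × 2.03 = 0.007280 mmol/kg = 7.280 μmol/kg
pCO2 = [CO2*]/KH = 7.280×10^-6 / 2.951×10^-2 = 247 μatm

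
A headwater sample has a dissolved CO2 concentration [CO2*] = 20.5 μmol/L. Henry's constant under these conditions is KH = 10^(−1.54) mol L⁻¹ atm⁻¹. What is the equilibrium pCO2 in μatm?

pCO2 = 711 μatm

KH = 10^(−1.54) = 2.884×10^-2 mol L⁻¹ atm⁻¹
pCO2 = [CO2*]/KH = 20.5×10^-6 / 2.884×10^-2 = 7.11×10^-4 atm = 711 μatm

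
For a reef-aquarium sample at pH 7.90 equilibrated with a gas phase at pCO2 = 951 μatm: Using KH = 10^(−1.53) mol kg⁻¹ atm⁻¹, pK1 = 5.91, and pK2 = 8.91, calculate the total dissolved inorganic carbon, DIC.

DIC = 3.04 mmol/kg

[CO2*] = KH · pCO2 = 10^(−1.53) × 951×10^-6 = 2.807×10^-5 mol/kg
α₀ = 1/(1 + K1/[H⁺] + K1K2/[H⁺]²) = 1/(1 + 10^+1.99 + 10^+0.98) = 0.009236
DIC = [CO2*]/α₀ = 2.807×10^-5 / 0.009236 = 3.04 mmol/kg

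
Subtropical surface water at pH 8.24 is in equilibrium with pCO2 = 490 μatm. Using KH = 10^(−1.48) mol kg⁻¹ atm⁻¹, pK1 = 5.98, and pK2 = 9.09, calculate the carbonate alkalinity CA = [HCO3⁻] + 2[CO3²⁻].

CA = 3.79 mmol/kg

[CO2*] = KH · pCO2 = 10^(−1.48) × 490×10^-6 = 1.623×10^-5 mol/kg
α₀ = 1/(1 + K1/[H⁺] + K1K2/[H⁺]²) = 1/(1 + 10^+2.26 + 10^+1.41) = 0.004792
DIC = [CO2*]/α₀ = 1.623×10^-5 / 0.004792 = 3.386 mmol/kg
CA = (α₁ + 2α₂)·DIC = (0.8720 + 2×0.1232) × 3.386 = 3.79 mmol/kg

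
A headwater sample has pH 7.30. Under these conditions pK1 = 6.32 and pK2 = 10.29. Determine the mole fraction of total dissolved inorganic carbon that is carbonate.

α₂ = 1 / (1 + [H⁺]/K2 + [H⁺]²/(K1K2)) = 1 / (1 + 10^+2.99 + 10^+2.01)
   = 1 / (1 + 977.24 + 102.33) = 1/1080.6 = 0.0009254

α₂ = 0.000925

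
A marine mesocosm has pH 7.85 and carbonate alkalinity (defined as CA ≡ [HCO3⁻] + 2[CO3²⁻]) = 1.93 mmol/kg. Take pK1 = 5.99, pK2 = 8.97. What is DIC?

DIC = 1.83 mmol/kg

CA = [HCO3⁻] + 2[CO3²⁻] = (α₁ + 2α₂)·DIC
At pH 7.85: [H⁺]/K1 = 10^-1.86 = 0.013804, K2/[H⁺] = 10^-1.12 = 0.075858
α₁ = 1/(1 + 0.013804 + 0.075858) = 1/1.0897 = 0.9177; α₂ = α₁·K2/[H⁺] = 0.06962
α₁ + 2α₂ = 1.0569
DIC = CA / (α₁ + 2α₂) = 1.93 / 1.0569 = 1.83 mmol/kg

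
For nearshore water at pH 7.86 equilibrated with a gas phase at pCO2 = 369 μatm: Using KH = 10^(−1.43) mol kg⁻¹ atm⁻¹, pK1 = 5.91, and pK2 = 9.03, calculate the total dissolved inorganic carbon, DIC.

[CO2*] = KH · pCO2 = 10^(−1.43) × 369×10^-6 = 1.371×10^-5 mol/kg
α₀ = 1/(1 + K1/[H⁺] + K1K2/[H⁺]²) = 1/(1 + 10^+1.95 + 10^+0.78) = 0.01040
DIC = [CO2*]/α₀ = 1.371×10^-5 / 0.01040 = 1.32 mmol/kg

DIC = 1.32 mmol/kg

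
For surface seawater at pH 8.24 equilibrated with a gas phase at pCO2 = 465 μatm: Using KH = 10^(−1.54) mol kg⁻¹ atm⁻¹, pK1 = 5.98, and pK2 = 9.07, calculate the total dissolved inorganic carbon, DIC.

DIC = 2.81 mmol/kg

[CO2*] = KH · pCO2 = 10^(−1.54) × 465×10^-6 = 1.341×10^-5 mol/kg
α₀ = 1/(1 + K1/[H⁺] + K1K2/[H⁺]²) = 1/(1 + 10^+2.26 + 10^+1.43) = 0.004765
DIC = [CO2*]/α₀ = 1.341×10^-5 / 0.004765 = 2.81 mmol/kg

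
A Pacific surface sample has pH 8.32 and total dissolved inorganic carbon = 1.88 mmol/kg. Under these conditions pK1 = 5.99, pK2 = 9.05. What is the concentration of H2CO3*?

[CO2*] = 7.38 μmol/kg

α₀ = 1 / (1 + K1/[H⁺] + K1K2/[H⁺]²) = 1 / (1 + 10^+2.33 + 10^+1.60)
   = 1 / (1 + 213.80 + 39.811) = 1/254.61 = 0.003928
[CO2*] = α₀ × DIC = 0.003928 × 1.88 = 0.00738 mmol/kg = 7.38 μmol/kg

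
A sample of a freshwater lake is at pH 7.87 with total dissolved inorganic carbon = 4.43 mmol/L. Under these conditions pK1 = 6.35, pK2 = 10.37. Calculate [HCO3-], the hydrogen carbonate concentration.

[HCO3⁻] = 4.29 mmol/L

α₁ = 1 / (1 + [H⁺]/K1 + K2/[H⁺]) = 1 / (1 + 10^-1.52 + 10^-2.50)
   = 1 / (1 + 0.030200 + 0.0031623) = 1/1.0334 = 0.9677
[HCO3⁻] = α₁ × DIC = 0.9677 × 4.43 = 4.29 mmol/L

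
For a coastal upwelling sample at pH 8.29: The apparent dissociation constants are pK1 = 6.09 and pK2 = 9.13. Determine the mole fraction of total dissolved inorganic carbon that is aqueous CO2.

α₀ = 1 / (1 + K1/[H⁺] + K1K2/[H⁺]²) = 1 / (1 + 10^+2.20 + 10^+1.36)
   = 1 / (1 + 158.49 + 22.909) = 1/182.40 = 0.005483

α₀ = 0.00548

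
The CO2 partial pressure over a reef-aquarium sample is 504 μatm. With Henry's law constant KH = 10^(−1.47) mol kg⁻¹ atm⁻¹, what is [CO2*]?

[CO2*] = 17.1 μmol/kg

KH = 10^(−1.47) = 3.388×10^-2 mol kg⁻¹ atm⁻¹
[CO2*] = KH · pCO2 = 3.388×10^-2 × 504×10^-6 atm = 1.71×10^-5 mol/kg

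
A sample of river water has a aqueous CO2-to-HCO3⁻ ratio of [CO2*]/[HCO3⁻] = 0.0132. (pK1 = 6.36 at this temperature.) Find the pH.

From K1 = [H⁺][HCO3⁻]/[CO2*]:  pH = pK1 − log₁₀([CO2*]/[HCO3⁻])
log₁₀(0.0132) = -1.879
pH = 6.36 − (-1.879) = 8.24

pH = 8.24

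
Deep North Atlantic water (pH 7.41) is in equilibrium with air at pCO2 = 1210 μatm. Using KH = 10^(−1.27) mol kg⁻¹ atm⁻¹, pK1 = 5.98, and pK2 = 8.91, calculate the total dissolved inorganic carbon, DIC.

DIC = 1.87 mmol/kg

[CO2*] = KH · pCO2 = 10^(−1.27) × 1210×10^-6 = 6.498×10^-5 mol/kg
α₀ = 1/(1 + K1/[H⁺] + K1K2/[H⁺]²) = 1/(1 + 10^+1.43 + 10^-0.07) = 0.03476
DIC = [CO2*]/α₀ = 6.498×10^-5 / 0.03476 = 1.87 mmol/kg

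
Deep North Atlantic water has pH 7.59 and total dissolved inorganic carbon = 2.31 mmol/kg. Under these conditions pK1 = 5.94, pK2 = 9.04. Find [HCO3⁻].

α₁ = 1 / (1 + [H⁺]/K1 + K2/[H⁺]) = 1 / (1 + 10^-1.65 + 10^-1.45)
   = 1 / (1 + 0.022387 + 0.035481) = 1/1.0579 = 0.9453
[HCO3⁻] = α₁ × DIC = 0.9453 × 2.31 = 2.18 mmol/kg

[HCO3⁻] = 2.18 mmol/kg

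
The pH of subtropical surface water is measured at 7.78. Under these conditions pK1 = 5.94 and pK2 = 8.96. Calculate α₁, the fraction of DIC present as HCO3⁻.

α₁ = 0.925

α₁ = 1 / (1 + [H⁺]/K1 + K2/[H⁺]) = 1 / (1 + 10^-1.84 + 10^-1.18)
   = 1 / (1 + 0.014454 + 0.066069) = 1/1.0805 = 0.9255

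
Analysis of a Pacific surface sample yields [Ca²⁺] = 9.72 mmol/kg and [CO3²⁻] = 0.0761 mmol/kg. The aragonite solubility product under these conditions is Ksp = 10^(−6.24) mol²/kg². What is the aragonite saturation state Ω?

Ksp = 10^(−6.24) = 5.754×10^-7
Ω = [Ca²⁺][CO3²⁻]/Ksp = (9.72×10^-3)(0.0761×10^-3) / 5.754×10^-7 = 1.29

Ω = 1.29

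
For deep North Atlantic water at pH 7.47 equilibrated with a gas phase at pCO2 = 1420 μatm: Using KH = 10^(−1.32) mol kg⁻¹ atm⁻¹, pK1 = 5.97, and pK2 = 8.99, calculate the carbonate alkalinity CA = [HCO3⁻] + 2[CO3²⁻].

CA = 2.28 mmol/kg

[CO2*] = KH · pCO2 = 10^(−1.32) × 1420×10^-6 = 6.797×10^-5 mol/kg
α₀ = 1/(1 + K1/[H⁺] + K1K2/[H⁺]²) = 1/(1 + 10^+1.50 + 10^-0.02) = 0.02978
DIC = [CO2*]/α₀ = 6.797×10^-5 / 0.02978 = 2.282 mmol/kg
CA = (α₁ + 2α₂)·DIC = (0.9418 + 2×0.02844) × 2.282 = 2.28 mmol/kg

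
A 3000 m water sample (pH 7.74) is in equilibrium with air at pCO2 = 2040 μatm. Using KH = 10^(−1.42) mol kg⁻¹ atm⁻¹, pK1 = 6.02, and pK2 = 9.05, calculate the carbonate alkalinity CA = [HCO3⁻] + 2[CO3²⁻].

CA = 4.47 mmol/kg

[CO2*] = KH · pCO2 = 10^(−1.42) × 2040×10^-6 = 7.756×10^-5 mol/kg
α₀ = 1/(1 + K1/[H⁺] + K1K2/[H⁺]²) = 1/(1 + 10^+1.72 + 10^+0.41) = 0.01784
DIC = [CO2*]/α₀ = 7.756×10^-5 / 0.01784 = 4.347 mmol/kg
CA = (α₁ + 2α₂)·DIC = (0.9363 + 2×0.04586) × 4.347 = 4.47 mmol/kg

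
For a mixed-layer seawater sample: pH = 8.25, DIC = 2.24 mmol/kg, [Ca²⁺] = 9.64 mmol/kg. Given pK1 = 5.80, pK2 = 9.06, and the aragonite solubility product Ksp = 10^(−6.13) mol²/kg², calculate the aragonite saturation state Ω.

α₂ = 1 / (1 + [H⁺]/K2 + [H⁺]²/(K1K2)) = 1 / (1 + 10^+0.81 + 10^-1.64)
   = 1 / (1 + 6.4565 + 0.022909) = 1/7.4795 = 0.1337
[CO3²⁻] = α₂ × DIC = 0.1337 × 2.24 = 0.2995 mmol/kg
Ksp = 10^(−6.13) = 7.413×10^-7
Ω = [Ca²⁺][CO3²⁻]/Ksp = (9.64×10^-3)(2.995×10^-4) / 7.413×10^-7 = 3.89

Ω = 3.89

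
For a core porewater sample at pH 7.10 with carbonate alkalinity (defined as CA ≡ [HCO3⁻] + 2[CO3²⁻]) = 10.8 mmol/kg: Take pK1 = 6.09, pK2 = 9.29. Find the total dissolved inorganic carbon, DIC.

CA = [HCO3⁻] + 2[CO3²⁻] = (α₁ + 2α₂)·DIC
At pH 7.10: [H⁺]/K1 = 10^-1.01 = 0.097724, K2/[H⁺] = 10^-2.19 = 0.0064565
α₁ = 1/(1 + 0.097724 + 0.0064565) = 1/1.1042 = 0.9056; α₂ = α₁·K2/[H⁺] = 0.005847
α₁ + 2α₂ = 0.9173
DIC = CA / (α₁ + 2α₂) = 10.8 / 0.9173 = 11.8 mmol/kg

DIC = 11.8 mmol/kg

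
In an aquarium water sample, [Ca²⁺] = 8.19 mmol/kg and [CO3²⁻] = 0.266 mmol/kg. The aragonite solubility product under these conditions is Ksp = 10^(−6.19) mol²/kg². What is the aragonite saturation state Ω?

Ω = 3.37

Ksp = 10^(−6.19) = 6.457×10^-7
Ω = [Ca²⁺][CO3²⁻]/Ksp = (8.19×10^-3)(0.266×10^-3) / 6.457×10^-7 = 3.37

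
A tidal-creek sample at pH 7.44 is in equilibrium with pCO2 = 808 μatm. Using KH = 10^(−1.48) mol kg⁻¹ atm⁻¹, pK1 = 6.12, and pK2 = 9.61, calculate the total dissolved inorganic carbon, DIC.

[CO2*] = KH · pCO2 = 10^(−1.48) × 808×10^-6 = 2.676×10^-5 mol/kg
α₀ = 1/(1 + K1/[H⁺] + K1K2/[H⁺]²) = 1/(1 + 10^+1.32 + 10^-0.85) = 0.04538
DIC = [CO2*]/α₀ = 2.676×10^-5 / 0.04538 = 0.590 mmol/kg

DIC = 0.590 mmol/kg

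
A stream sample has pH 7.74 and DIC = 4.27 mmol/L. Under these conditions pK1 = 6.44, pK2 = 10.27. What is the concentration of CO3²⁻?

α₂ = 1 / (1 + [H⁺]/K2 + [H⁺]²/(K1K2)) = 1 / (1 + 10^+2.53 + 10^+1.23)
   = 1 / (1 + 338.84 + 16.982) = 1/356.83 = 0.002802
[CO3²⁻] = α₂ × DIC = 0.002802 × 4.27 = 0.0120 mmol/L = 12.0 μmol/L

[CO3²⁻] = 12.0 μmol/L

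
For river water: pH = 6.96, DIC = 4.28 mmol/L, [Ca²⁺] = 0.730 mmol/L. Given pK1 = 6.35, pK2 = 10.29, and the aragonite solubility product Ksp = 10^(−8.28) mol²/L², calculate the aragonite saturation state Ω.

Ω = 0.223

α₂ = 1 / (1 + [H⁺]/K2 + [H⁺]²/(K1K2)) = 1 / (1 + 10^+3.33 + 10^+2.72)
   = 1 / (1 + 2138.0 + 524.81) = 1/2663.8 = 0.0003754
[CO3²⁻] = α₂ × DIC = 0.0003754 × 4.28 = 0.001607 mmol/L = 1.607 μmol/L
Ksp = 10^(−8.28) = 5.248×10^-9
Ω = [Ca²⁺][CO3²⁻]/Ksp = (0.730×10^-3)(1.607×10^-6) / 5.248×10^-9 = 0.223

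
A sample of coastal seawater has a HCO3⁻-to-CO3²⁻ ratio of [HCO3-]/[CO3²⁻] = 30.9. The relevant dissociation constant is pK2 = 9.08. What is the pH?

From K2 = [H⁺][CO3²⁻]/[HCO3-]:  pH = pK2 − log₁₀([HCO3-]/[CO3²⁻])
log₁₀(30.9) = +1.490
pH = 9.08 − (+1.490) = 7.59

pH = 7.59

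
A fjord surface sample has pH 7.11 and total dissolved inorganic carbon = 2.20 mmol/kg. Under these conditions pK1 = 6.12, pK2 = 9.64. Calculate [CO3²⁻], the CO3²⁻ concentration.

[CO3²⁻] = 5.87 μmol/kg

α₂ = 1 / (1 + [H⁺]/K2 + [H⁺]²/(K1K2)) = 1 / (1 + 10^+2.53 + 10^+1.54)
   = 1 / (1 + 338.84 + 34.674) = 1/374.52 = 0.002670
[CO3²⁻] = α₂ × DIC = 0.002670 × 2.20 = 0.00587 mmol/kg = 5.87 μmol/kg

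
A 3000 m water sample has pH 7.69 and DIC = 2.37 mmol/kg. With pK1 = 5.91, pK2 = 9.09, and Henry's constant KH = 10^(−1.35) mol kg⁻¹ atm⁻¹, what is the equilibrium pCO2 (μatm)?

pCO2 = 834 μatm

α₀ = 1 / (1 + K1/[H⁺] + K1K2/[H⁺]²) = 1 / (1 + 10^+1.78 + 10^+0.38)
   = 1 / (1 + 60.256 + 2.3988) = 1/63.655 = 0.01571
[CO2*] = α₀ × DIC = 0.01571 × 2.37 = 0.03723 mmol/kg
pCO2 = [CO2*]/KH = 3.723×10^-5 / 4.467×10^-2 = 834 μatm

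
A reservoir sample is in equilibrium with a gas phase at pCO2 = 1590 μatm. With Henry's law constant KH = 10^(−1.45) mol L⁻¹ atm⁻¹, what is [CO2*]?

KH = 10^(−1.45) = 3.548×10^-2 mol L⁻¹ atm⁻¹
[CO2*] = KH · pCO2 = 3.548×10^-2 × 1590×10^-6 atm = 5.64×10^-5 mol/L

[CO2*] = 56.4 μmol/L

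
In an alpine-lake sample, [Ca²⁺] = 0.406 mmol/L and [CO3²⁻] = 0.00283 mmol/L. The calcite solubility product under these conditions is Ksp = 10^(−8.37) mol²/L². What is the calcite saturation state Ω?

Ω = 0.269

Ksp = 10^(−8.37) = 4.266×10^-9
Ω = [Ca²⁺][CO3²⁻]/Ksp = (0.406×10^-3)(0.00283×10^-3) / 4.266×10^-9 = 0.269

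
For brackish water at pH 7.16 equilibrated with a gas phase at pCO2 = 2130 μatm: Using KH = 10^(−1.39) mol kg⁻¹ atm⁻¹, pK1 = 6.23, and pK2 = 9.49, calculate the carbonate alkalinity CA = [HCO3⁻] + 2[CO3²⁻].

[CO2*] = KH · pCO2 = 10^(−1.39) × 2130×10^-6 = 8.677×10^-5 mol/kg
α₀ = 1/(1 + K1/[H⁺] + K1K2/[H⁺]²) = 1/(1 + 10^+0.93 + 10^-1.40) = 0.1047
DIC = [CO2*]/α₀ = 8.677×10^-5 / 0.1047 = 0.8288 mmol/kg
CA = (α₁ + 2α₂)·DIC = (0.8911 + 2×0.004168) × 0.8288 = 0.745 mmol/kg

CA = 0.745 mmol/kg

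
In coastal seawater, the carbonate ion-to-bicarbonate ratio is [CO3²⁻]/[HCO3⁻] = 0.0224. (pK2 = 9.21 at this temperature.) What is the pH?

From K2 = [H⁺][CO3²⁻]/[HCO3⁻]:  pH = pK2 + log₁₀([CO3²⁻]/[HCO3⁻])
log₁₀(0.0224) = -1.650
pH = 9.21 + (-1.650) = 7.56

pH = 7.56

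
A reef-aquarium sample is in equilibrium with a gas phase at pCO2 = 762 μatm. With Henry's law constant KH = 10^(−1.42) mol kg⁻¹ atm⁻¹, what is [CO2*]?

[CO2*] = 29.0 μmol/kg

KH = 10^(−1.42) = 3.802×10^-2 mol kg⁻¹ atm⁻¹
[CO2*] = KH · pCO2 = 3.802×10^-2 × 762×10^-6 atm = 2.90×10^-5 mol/kg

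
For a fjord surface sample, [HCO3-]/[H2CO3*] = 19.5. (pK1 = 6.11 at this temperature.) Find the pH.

pH = 7.40

From K1 = [H⁺][HCO3-]/[H2CO3*]:  pH = pK1 + log₁₀([HCO3-]/[H2CO3*])
log₁₀(19.5) = +1.290
pH = 6.11 + (+1.290) = 7.40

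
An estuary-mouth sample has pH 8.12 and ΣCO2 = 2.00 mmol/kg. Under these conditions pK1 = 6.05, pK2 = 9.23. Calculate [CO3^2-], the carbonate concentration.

[CO3²⁻] = 0.143 mmol/kg

α₂ = 1 / (1 + [H⁺]/K2 + [H⁺]²/(K1K2)) = 1 / (1 + 10^+1.11 + 10^-0.96)
   = 1 / (1 + 12.882 + 0.10965) = 1/13.992 = 0.07147
[CO3²⁻] = α₂ × DIC = 0.07147 × 2.00 = 0.143 mmol/kg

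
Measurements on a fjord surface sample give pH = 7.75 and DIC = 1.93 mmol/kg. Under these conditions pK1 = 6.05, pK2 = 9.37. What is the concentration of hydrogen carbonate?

[HCO3⁻] = 1.85 mmol/kg

α₁ = 1 / (1 + [H⁺]/K1 + K2/[H⁺]) = 1 / (1 + 10^-1.70 + 10^-1.62)
   = 1 / (1 + 0.019953 + 0.023988) = 1/1.0439 = 0.9579
[HCO3⁻] = α₁ × DIC = 0.9579 × 1.93 = 1.85 mmol/kg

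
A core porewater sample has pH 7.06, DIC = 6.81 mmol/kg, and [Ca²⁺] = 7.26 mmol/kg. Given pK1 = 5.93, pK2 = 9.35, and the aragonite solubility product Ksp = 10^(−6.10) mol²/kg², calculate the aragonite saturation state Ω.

Ω = 0.296

α₂ = 1 / (1 + [H⁺]/K2 + [H⁺]²/(K1K2)) = 1 / (1 + 10^+2.29 + 10^+1.16)
   = 1 / (1 + 194.98 + 14.454) = 1/210.44 = 0.004752
[CO3²⁻] = α₂ × DIC = 0.004752 × 6.81 = 0.03236 mmol/kg
Ksp = 10^(−6.10) = 7.943×10^-7
Ω = [Ca²⁺][CO3²⁻]/Ksp = (7.26×10^-3)(3.236×10^-5) / 7.943×10^-7 = 0.296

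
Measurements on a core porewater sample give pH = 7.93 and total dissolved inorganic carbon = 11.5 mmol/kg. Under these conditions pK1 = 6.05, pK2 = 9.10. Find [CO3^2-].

[CO3²⁻] = 0.719 mmol/kg

α₂ = 1 / (1 + [H⁺]/K2 + [H⁺]²/(K1K2)) = 1 / (1 + 10^+1.17 + 10^-0.71)
   = 1 / (1 + 14.791 + 0.19498) = 1/15.986 = 0.06255
[CO3²⁻] = α₂ × DIC = 0.06255 × 11.5 = 0.719 mmol/kg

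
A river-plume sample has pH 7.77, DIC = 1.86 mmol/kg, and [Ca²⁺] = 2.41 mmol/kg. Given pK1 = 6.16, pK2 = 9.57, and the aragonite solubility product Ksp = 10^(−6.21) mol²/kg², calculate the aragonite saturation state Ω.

Ω = 0.111

α₂ = 1 / (1 + [H⁺]/K2 + [H⁺]²/(K1K2)) = 1 / (1 + 10^+1.80 + 10^+0.19)
   = 1 / (1 + 63.096 + 1.5488) = 1/65.645 = 0.01523
[CO3²⁻] = α₂ × DIC = 0.01523 × 1.86 = 0.02833 mmol/kg
Ksp = 10^(−6.21) = 6.166×10^-7
Ω = [Ca²⁺][CO3²⁻]/Ksp = (2.41×10^-3)(2.833×10^-5) / 6.166×10^-7 = 0.111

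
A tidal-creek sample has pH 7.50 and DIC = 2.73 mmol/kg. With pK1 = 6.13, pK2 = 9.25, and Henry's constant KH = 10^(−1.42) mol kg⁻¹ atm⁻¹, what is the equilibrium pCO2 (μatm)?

α₀ = 1 / (1 + K1/[H⁺] + K1K2/[H⁺]²) = 1 / (1 + 10^+1.37 + 10^-0.38)
   = 1 / (1 + 23.442 + 0.41687) = 1/24.859 = 0.04023
[CO2*] = α₀ × DIC = 0.04023 × 2.73 = 0.1098 mmol/kg
pCO2 = [CO2*]/KH = 1.098×10^-4 / 3.802×10^-2 = 2890 μatm

pCO2 = 2890 μatm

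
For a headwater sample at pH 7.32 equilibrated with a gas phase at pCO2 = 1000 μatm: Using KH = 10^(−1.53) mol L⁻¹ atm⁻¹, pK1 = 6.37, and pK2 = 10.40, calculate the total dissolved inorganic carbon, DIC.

[CO2*] = KH · pCO2 = 10^(−1.53) × 1000×10^-6 = 2.951×10^-5 mol/L
α₀ = 1/(1 + K1/[H⁺] + K1K2/[H⁺]²) = 1/(1 + 10^+0.95 + 10^-2.13) = 0.1008
DIC = [CO2*]/α₀ = 2.951×10^-5 / 0.1008 = 0.293 mmol/L

DIC = 0.293 mmol/L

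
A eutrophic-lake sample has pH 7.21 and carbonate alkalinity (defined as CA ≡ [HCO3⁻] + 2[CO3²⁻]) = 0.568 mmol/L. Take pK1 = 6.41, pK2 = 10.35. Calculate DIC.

DIC = 0.657 mmol/L

CA = [HCO3⁻] + 2[CO3²⁻] = (α₁ + 2α₂)·DIC
At pH 7.21: [H⁺]/K1 = 10^-0.80 = 0.15849, K2/[H⁺] = 10^-3.14 = 0.00072444
α₁ = 1/(1 + 0.15849 + 0.00072444) = 1/1.1592 = 0.8627; α₂ = α₁·K2/[H⁺] = 0.0006249
α₁ + 2α₂ = 0.8639
DIC = CA / (α₁ + 2α₂) = 0.568 / 0.8639 = 0.657 mmol/L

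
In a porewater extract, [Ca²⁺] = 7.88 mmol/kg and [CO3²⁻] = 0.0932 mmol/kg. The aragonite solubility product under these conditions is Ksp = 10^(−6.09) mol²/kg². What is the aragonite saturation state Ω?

Ksp = 10^(−6.09) = 8.128×10^-7
Ω = [Ca²⁺][CO3²⁻]/Ksp = (7.88×10^-3)(0.0932×10^-3) / 8.128×10^-7 = 0.904

Ω = 0.904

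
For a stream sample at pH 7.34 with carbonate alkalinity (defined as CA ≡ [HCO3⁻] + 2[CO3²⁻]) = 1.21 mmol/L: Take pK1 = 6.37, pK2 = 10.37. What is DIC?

DIC = 1.34 mmol/L

CA = [HCO3⁻] + 2[CO3²⁻] = (α₁ + 2α₂)·DIC
At pH 7.34: [H⁺]/K1 = 10^-0.97 = 0.10715, K2/[H⁺] = 10^-3.03 = 0.00093325
α₁ = 1/(1 + 0.10715 + 0.00093325) = 1/1.1081 = 0.9025; α₂ = α₁·K2/[H⁺] = 0.0008422
α₁ + 2α₂ = 0.9041
DIC = CA / (α₁ + 2α₂) = 1.21 / 0.9041 = 1.34 mmol/L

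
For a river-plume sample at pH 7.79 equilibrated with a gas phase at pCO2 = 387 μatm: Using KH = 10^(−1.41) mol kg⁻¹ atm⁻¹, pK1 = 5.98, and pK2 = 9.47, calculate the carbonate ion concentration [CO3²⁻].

[CO2*] = KH · pCO2 = 10^(−1.41) × 387×10^-6 = 1.506×10^-5 mol/kg
α₀ = 1/(1 + K1/[H⁺] + K1K2/[H⁺]²) = 1/(1 + 10^+1.81 + 10^+0.13) = 0.01494
DIC = [CO2*]/α₀ = 1.506×10^-5 / 0.01494 = 1.007 mmol/kg
[CO3²⁻] = α₂·DIC; α₂ = 0.02016, so [CO3²⁻] = 0.02016 × 1.007 = 0.0203 mmol/kg

[CO3²⁻] = 0.0203 mmol/kg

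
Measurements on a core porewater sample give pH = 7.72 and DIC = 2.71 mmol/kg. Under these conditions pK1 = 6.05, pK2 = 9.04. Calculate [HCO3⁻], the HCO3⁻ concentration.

α₁ = 1 / (1 + [H⁺]/K1 + K2/[H⁺]) = 1 / (1 + 10^-1.67 + 10^-1.32)
   = 1 / (1 + 0.021380 + 0.047863) = 1/1.0692 = 0.9352
[HCO3⁻] = α₁ × DIC = 0.9352 × 2.71 = 2.53 mmol/kg

[HCO3⁻] = 2.53 mmol/kg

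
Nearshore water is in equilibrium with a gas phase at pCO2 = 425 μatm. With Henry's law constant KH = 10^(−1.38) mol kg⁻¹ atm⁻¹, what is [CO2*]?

[CO2*] = 17.7 μmol/kg

KH = 10^(−1.38) = 4.169×10^-2 mol kg⁻¹ atm⁻¹
[CO2*] = KH · pCO2 = 4.169×10^-2 × 425×10^-6 atm = 1.77×10^-5 mol/kg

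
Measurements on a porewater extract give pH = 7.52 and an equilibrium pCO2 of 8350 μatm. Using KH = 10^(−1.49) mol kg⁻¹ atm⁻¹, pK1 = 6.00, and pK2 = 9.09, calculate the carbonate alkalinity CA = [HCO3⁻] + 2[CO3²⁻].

CA = 9.43 mmol/kg

[CO2*] = KH · pCO2 = 10^(−1.49) × 8350×10^-6 = 2.702×10^-4 mol/kg
α₀ = 1/(1 + K1/[H⁺] + K1K2/[H⁺]²) = 1/(1 + 10^+1.52 + 10^-0.05) = 0.02857
DIC = [CO2*]/α₀ = 2.702×10^-4 / 0.02857 = 9.458 mmol/kg
CA = (α₁ + 2α₂)·DIC = (0.9460 + 2×0.02546) × 9.458 = 9.43 mmol/kg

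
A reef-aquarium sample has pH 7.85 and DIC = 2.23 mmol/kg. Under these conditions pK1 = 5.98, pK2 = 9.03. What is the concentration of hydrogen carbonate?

α₁ = 1 / (1 + [H⁺]/K1 + K2/[H⁺]) = 1 / (1 + 10^-1.87 + 10^-1.18)
   = 1 / (1 + 0.013490 + 0.066069) = 1/1.0796 = 0.9263
[HCO3⁻] = α₁ × DIC = 0.9263 × 2.23 = 2.07 mmol/kg

[HCO3⁻] = 2.07 mmol/kg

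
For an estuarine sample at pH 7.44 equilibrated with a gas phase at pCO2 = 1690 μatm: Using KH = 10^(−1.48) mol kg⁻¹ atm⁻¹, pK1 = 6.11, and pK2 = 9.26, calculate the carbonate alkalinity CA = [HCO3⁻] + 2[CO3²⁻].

[CO2*] = KH · pCO2 = 10^(−1.48) × 1690×10^-6 = 5.596×10^-5 mol/kg
α₀ = 1/(1 + K1/[H⁺] + K1K2/[H⁺]²) = 1/(1 + 10^+1.33 + 10^-0.49) = 0.04405
DIC = [CO2*]/α₀ = 5.596×10^-5 / 0.04405 = 1.270 mmol/kg
CA = (α₁ + 2α₂)·DIC = (0.9417 + 2×0.01425) × 1.270 = 1.23 mmol/kg

CA = 1.23 mmol/kg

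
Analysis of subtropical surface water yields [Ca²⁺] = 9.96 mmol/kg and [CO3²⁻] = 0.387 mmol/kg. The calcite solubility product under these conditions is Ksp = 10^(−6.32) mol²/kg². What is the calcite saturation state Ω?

Ω = 8.05

Ksp = 10^(−6.32) = 4.786×10^-7
Ω = [Ca²⁺][CO3²⁻]/Ksp = (9.96×10^-3)(0.387×10^-3) / 4.786×10^-7 = 8.05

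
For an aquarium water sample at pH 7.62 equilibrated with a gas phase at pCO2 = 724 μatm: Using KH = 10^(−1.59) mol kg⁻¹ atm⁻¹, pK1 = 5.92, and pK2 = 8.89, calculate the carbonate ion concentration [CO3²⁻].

[CO2*] = KH · pCO2 = 10^(−1.59) × 724×10^-6 = 1.861×10^-5 mol/kg
α₀ = 1/(1 + K1/[H⁺] + K1K2/[H⁺]²) = 1/(1 + 10^+1.70 + 10^+0.43) = 0.01858
DIC = [CO2*]/α₀ = 1.861×10^-5 / 0.01858 = 1.001 mmol/kg
[CO3²⁻] = α₂·DIC; α₂ = 0.05002, so [CO3²⁻] = 0.05002 × 1.001 = 0.0501 mmol/kg

[CO3²⁻] = 0.0501 mmol/kg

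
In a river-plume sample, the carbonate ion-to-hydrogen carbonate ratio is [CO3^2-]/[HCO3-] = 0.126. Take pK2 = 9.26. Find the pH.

pH = 8.36

From K2 = [H⁺][CO3^2-]/[HCO3-]:  pH = pK2 + log₁₀([CO3^2-]/[HCO3-])
log₁₀(0.126) = -0.900
pH = 9.26 + (-0.900) = 8.36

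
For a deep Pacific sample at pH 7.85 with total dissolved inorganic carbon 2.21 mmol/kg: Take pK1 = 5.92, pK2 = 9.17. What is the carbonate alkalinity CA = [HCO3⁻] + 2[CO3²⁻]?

CA = [HCO3⁻] + 2[CO3²⁻] = (α₁ + 2α₂)·DIC
At pH 7.85: [H⁺]/K1 = 10^-1.93 = 0.011749, K2/[H⁺] = 10^-1.32 = 0.047863
α₁ = 1/(1 + 0.011749 + 0.047863) = 1/1.0596 = 0.9437; α₂ = α₁·K2/[H⁺] = 0.04517
α₁ + 2α₂ = 1.0341
CA = 1.0341 × 2.21 = 2.29 mmol/kg

CA = 2.29 mmol/kg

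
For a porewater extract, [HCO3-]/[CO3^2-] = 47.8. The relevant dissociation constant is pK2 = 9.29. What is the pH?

pH = 7.61

From K2 = [H⁺][CO3^2-]/[HCO3-]:  pH = pK2 − log₁₀([HCO3-]/[CO3^2-])
log₁₀(47.8) = +1.679
pH = 9.29 − (+1.679) = 7.61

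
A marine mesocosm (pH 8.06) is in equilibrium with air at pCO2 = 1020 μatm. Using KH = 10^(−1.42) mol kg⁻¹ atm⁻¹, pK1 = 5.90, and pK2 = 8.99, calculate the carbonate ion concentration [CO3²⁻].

[CO3²⁻] = 0.659 mmol/kg

[CO2*] = KH · pCO2 = 10^(−1.42) × 1020×10^-6 = 3.878×10^-5 mol/kg
α₀ = 1/(1 + K1/[H⁺] + K1K2/[H⁺]²) = 1/(1 + 10^+2.16 + 10^+1.23) = 0.006153
DIC = [CO2*]/α₀ = 3.878×10^-5 / 0.006153 = 6.303 mmol/kg
[CO3²⁻] = α₂·DIC; α₂ = 0.1045, so [CO3²⁻] = 0.1045 × 6.303 = 0.659 mmol/kg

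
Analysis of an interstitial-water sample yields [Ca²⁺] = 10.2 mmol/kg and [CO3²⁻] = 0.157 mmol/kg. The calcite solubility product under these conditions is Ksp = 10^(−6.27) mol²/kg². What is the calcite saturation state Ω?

Ksp = 10^(−6.27) = 5.370×10^-7
Ω = [Ca²⁺][CO3²⁻]/Ksp = (10.2×10^-3)(0.157×10^-3) / 5.370×10^-7 = 2.98

Ω = 2.98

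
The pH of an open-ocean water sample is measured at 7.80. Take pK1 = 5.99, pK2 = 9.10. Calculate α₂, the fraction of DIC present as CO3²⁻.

α₂ = 1 / (1 + [H⁺]/K2 + [H⁺]²/(K1K2)) = 1 / (1 + 10^+1.30 + 10^-0.51)
   = 1 / (1 + 19.953 + 0.30903) = 1/21.262 = 0.04703

α₂ = 0.0470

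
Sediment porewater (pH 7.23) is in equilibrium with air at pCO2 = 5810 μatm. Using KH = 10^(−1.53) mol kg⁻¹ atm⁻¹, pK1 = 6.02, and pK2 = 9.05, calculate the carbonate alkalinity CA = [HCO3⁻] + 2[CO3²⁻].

[CO2*] = KH · pCO2 = 10^(−1.53) × 5810×10^-6 = 1.715×10^-4 mol/kg
α₀ = 1/(1 + K1/[H⁺] + K1K2/[H⁺]²) = 1/(1 + 10^+1.21 + 10^-0.61) = 0.05726
DIC = [CO2*]/α₀ = 1.715×10^-4 / 0.05726 = 2.994 mmol/kg
CA = (α₁ + 2α₂)·DIC = (0.9287 + 2×0.01406) × 2.994 = 2.87 mmol/kg

CA = 2.87 mmol/kg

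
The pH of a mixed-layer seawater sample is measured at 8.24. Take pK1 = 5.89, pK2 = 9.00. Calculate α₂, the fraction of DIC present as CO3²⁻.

α₂ = 0.147

α₂ = 1 / (1 + [H⁺]/K2 + [H⁺]²/(K1K2)) = 1 / (1 + 10^+0.76 + 10^-1.59)
   = 1 / (1 + 5.7544 + 0.025704) = 1/6.7801 = 0.1475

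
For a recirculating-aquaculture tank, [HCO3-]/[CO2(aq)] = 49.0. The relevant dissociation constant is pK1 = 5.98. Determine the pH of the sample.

pH = 7.67

From K1 = [H⁺][HCO3-]/[CO2(aq)]:  pH = pK1 + log₁₀([HCO3-]/[CO2(aq)])
log₁₀(49.0) = +1.690
pH = 5.98 + (+1.690) = 7.67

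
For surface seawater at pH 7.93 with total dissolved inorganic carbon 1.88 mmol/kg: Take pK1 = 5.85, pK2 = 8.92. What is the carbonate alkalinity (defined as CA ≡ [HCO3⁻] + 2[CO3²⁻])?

CA = [HCO3⁻] + 2[CO3²⁻] = (α₁ + 2α₂)·DIC
At pH 7.93: [H⁺]/K1 = 10^-2.08 = 0.0083176, K2/[H⁺] = 10^-0.99 = 0.10233
α₁ = 1/(1 + 0.0083176 + 0.10233) = 1/1.1106 = 0.9004; α₂ = α₁·K2/[H⁺] = 0.09213
α₁ + 2α₂ = 1.0846
CA = 1.0846 × 1.88 = 2.04 mmol/kg

CA = 2.04 mmol/kg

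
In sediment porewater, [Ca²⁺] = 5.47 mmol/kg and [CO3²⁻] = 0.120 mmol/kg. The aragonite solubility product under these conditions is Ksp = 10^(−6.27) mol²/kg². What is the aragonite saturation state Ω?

Ω = 1.22

Ksp = 10^(−6.27) = 5.370×10^-7
Ω = [Ca²⁺][CO3²⁻]/Ksp = (5.47×10^-3)(0.120×10^-3) / 5.370×10^-7 = 1.22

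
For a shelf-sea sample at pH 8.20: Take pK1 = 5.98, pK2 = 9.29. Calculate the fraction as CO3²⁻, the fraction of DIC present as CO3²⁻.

α₂ = 1 / (1 + [H⁺]/K2 + [H⁺]²/(K1K2)) = 1 / (1 + 10^+1.09 + 10^-1.13)
   = 1 / (1 + 12.303 + 0.074131) = 1/13.377 = 0.07476

α₂ = 0.0748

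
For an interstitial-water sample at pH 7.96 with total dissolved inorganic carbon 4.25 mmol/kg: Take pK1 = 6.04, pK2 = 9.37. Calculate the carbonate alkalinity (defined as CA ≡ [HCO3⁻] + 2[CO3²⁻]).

CA = 4.36 mmol/kg

CA = [HCO3⁻] + 2[CO3²⁻] = (α₁ + 2α₂)·DIC
At pH 7.96: [H⁺]/K1 = 10^-1.92 = 0.012023, K2/[H⁺] = 10^-1.41 = 0.038905
α₁ = 1/(1 + 0.012023 + 0.038905) = 1/1.0509 = 0.9515; α₂ = α₁·K2/[H⁺] = 0.03702
α₁ + 2α₂ = 1.0256
CA = 1.0256 × 4.25 = 4.36 mmol/kg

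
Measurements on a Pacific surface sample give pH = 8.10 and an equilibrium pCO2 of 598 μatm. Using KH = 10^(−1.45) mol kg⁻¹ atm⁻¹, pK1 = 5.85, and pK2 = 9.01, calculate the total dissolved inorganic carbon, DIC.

DIC = 4.26 mmol/kg

[CO2*] = KH · pCO2 = 10^(−1.45) × 598×10^-6 = 2.122×10^-5 mol/kg
α₀ = 1/(1 + K1/[H⁺] + K1K2/[H⁺]²) = 1/(1 + 10^+2.25 + 10^+1.34) = 0.004982
DIC = [CO2*]/α₀ = 2.122×10^-5 / 0.004982 = 4.26 mmol/kg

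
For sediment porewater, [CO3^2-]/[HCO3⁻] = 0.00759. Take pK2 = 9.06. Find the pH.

From K2 = [H⁺][CO3^2-]/[HCO3⁻]:  pH = pK2 + log₁₀([CO3^2-]/[HCO3⁻])
log₁₀(0.00759) = -2.120
pH = 9.06 + (-2.120) = 6.94

pH = 6.94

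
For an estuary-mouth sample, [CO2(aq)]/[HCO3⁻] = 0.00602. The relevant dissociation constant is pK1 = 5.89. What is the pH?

pH = 8.11

From K1 = [H⁺][HCO3⁻]/[CO2(aq)]:  pH = pK1 − log₁₀([CO2(aq)]/[HCO3⁻])
log₁₀(0.00602) = -2.220
pH = 5.89 − (-2.220) = 8.11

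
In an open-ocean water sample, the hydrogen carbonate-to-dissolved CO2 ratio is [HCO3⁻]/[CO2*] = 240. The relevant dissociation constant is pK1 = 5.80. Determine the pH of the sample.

From K1 = [H⁺][HCO3⁻]/[CO2*]:  pH = pK1 + log₁₀([HCO3⁻]/[CO2*])
log₁₀(240) = +2.380
pH = 5.80 + (+2.380) = 8.18

pH = 8.18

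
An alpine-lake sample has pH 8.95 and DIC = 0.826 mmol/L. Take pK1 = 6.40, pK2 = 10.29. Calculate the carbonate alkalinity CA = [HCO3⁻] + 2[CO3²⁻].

CA = [HCO3⁻] + 2[CO3²⁻] = (α₁ + 2α₂)·DIC
At pH 8.95: [H⁺]/K1 = 10^-2.55 = 0.0028184, K2/[H⁺] = 10^-1.34 = 0.045709
α₁ = 1/(1 + 0.0028184 + 0.045709) = 1/1.0485 = 0.9537; α₂ = α₁·K2/[H⁺] = 0.04359
α₁ + 2α₂ = 1.0409
CA = 1.0409 × 0.826 = 0.860 mmol/L

CA = 0.860 mmol/L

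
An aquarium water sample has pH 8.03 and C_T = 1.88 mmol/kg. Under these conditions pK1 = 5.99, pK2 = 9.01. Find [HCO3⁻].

[HCO3⁻] = 1.69 mmol/kg

α₁ = 1 / (1 + [H⁺]/K1 + K2/[H⁺]) = 1 / (1 + 10^-2.04 + 10^-0.98)
   = 1 / (1 + 0.0091201 + 0.10471) = 1/1.1138 = 0.8978
[HCO3⁻] = α₁ × DIC = 0.8978 × 1.88 = 1.69 mmol/kg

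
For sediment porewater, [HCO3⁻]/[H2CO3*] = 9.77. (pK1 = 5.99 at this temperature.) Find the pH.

pH = 6.98

From K1 = [H⁺][HCO3⁻]/[H2CO3*]:  pH = pK1 + log₁₀([HCO3⁻]/[H2CO3*])
log₁₀(9.77) = +0.990
pH = 5.99 + (+0.990) = 6.98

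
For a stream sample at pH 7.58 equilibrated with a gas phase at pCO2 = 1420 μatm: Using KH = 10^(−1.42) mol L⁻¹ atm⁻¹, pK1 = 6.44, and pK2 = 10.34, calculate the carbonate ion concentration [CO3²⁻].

[CO2*] = KH · pCO2 = 10^(−1.42) × 1420×10^-6 = 5.399×10^-5 mol/L
α₀ = 1/(1 + K1/[H⁺] + K1K2/[H⁺]²) = 1/(1 + 10^+1.14 + 10^-1.62) = 0.06744
DIC = [CO2*]/α₀ = 5.399×10^-5 / 0.06744 = 0.8005 mmol/L
[CO3²⁻] = α₂·DIC; α₂ = 0.001618, so [CO3²⁻] = 0.001618 × 0.8005 = 0.00130 mmol/L = 1.30 μmol/L

[CO3²⁻] = 1.30 μmol/L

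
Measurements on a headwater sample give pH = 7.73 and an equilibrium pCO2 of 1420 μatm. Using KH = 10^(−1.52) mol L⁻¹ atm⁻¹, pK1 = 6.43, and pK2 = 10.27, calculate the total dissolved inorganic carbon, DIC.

DIC = 0.901 mmol/L

[CO2*] = KH · pCO2 = 10^(−1.52) × 1420×10^-6 = 4.288×10^-5 mol/L
α₀ = 1/(1 + K1/[H⁺] + K1K2/[H⁺]²) = 1/(1 + 10^+1.30 + 10^-1.24) = 0.04760
DIC = [CO2*]/α₀ = 4.288×10^-5 / 0.04760 = 0.901 mmol/L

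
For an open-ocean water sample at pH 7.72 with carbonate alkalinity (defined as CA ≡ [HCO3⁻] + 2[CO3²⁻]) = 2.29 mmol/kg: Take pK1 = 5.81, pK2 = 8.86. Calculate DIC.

CA = [HCO3⁻] + 2[CO3²⁻] = (α₁ + 2α₂)·DIC
At pH 7.72: [H⁺]/K1 = 10^-1.91 = 0.012303, K2/[H⁺] = 10^-1.14 = 0.072444
α₁ = 1/(1 + 0.012303 + 0.072444) = 1/1.0847 = 0.9219; α₂ = α₁·K2/[H⁺] = 0.06678
α₁ + 2α₂ = 1.0554
DIC = CA / (α₁ + 2α₂) = 2.29 / 1.0554 = 2.17 mmol/kg

DIC = 2.17 mmol/kg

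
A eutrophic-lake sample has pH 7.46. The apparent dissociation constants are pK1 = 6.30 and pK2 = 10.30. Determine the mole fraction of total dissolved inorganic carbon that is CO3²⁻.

α₂ = 1 / (1 + [H⁺]/K2 + [H⁺]²/(K1K2)) = 1 / (1 + 10^+2.84 + 10^+1.68)
   = 1 / (1 + 691.83 + 47.863) = 1/740.69 = 0.001350

α₂ = 0.00135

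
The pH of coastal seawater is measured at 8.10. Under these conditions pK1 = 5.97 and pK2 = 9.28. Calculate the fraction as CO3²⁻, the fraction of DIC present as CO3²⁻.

α₂ = 0.0615

α₂ = 1 / (1 + [H⁺]/K2 + [H⁺]²/(K1K2)) = 1 / (1 + 10^+1.18 + 10^-0.95)
   = 1 / (1 + 15.136 + 0.11220) = 1/16.248 = 0.06155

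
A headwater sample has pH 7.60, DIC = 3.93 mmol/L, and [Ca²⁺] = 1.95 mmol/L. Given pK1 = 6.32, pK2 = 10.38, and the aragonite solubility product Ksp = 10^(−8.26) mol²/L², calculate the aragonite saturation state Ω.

α₂ = 1 / (1 + [H⁺]/K2 + [H⁺]²/(K1K2)) = 1 / (1 + 10^+2.78 + 10^+1.50)
   = 1 / (1 + 602.56 + 31.623) = 1/635.18 = 0.001574
[CO3²⁻] = α₂ × DIC = 0.001574 × 3.93 = 0.006187 mmol/L = 6.187 μmol/L
Ksp = 10^(−8.26) = 5.495×10^-9
Ω = [Ca²⁺][CO3²⁻]/Ksp = (1.95×10^-3)(6.187×10^-6) / 5.495×10^-9 = 2.20

Ω = 2.20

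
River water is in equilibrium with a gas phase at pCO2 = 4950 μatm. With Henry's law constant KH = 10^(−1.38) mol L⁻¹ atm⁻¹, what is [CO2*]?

[CO2*] = 206 μmol/L

KH = 10^(−1.38) = 4.169×10^-2 mol L⁻¹ atm⁻¹
[CO2*] = KH · pCO2 = 4.169×10^-2 × 4950×10^-6 atm = 2.06×10^-4 mol/L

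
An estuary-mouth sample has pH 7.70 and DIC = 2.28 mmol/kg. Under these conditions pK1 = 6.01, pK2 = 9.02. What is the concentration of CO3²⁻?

α₂ = 1 / (1 + [H⁺]/K2 + [H⁺]²/(K1K2)) = 1 / (1 + 10^+1.32 + 10^-0.37)
   = 1 / (1 + 20.893 + 0.42658) = 1/22.320 = 0.04480
[CO3²⁻] = α₂ × DIC = 0.04480 × 2.28 = 0.102 mmol/kg

[CO3²⁻] = 0.102 mmol/kg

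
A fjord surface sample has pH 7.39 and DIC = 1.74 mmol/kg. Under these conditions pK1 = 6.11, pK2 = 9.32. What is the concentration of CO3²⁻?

[CO3²⁻] = 19.2 μmol/kg

α₂ = 1 / (1 + [H⁺]/K2 + [H⁺]²/(K1K2)) = 1 / (1 + 10^+1.93 + 10^+0.65)
   = 1 / (1 + 85.114 + 4.4668) = 1/90.581 = 0.01104
[CO3²⁻] = α₂ × DIC = 0.01104 × 1.74 = 0.0192 mmol/kg = 19.2 μmol/kg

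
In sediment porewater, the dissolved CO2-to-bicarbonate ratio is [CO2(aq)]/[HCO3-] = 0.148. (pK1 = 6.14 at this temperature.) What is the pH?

pH = 6.97

From K1 = [H⁺][HCO3-]/[CO2(aq)]:  pH = pK1 − log₁₀([CO2(aq)]/[HCO3-])
log₁₀(0.148) = -0.830
pH = 6.14 − (-0.830) = 6.97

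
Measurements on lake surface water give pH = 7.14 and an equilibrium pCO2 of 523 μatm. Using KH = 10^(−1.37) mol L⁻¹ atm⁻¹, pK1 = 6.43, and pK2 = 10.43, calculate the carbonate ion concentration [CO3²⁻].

[CO2*] = KH · pCO2 = 10^(−1.37) × 523×10^-6 = 2.231×10^-5 mol/L
α₀ = 1/(1 + K1/[H⁺] + K1K2/[H⁺]²) = 1/(1 + 10^+0.71 + 10^-2.58) = 0.1631
DIC = [CO2*]/α₀ = 2.231×10^-5 / 0.1631 = 0.1368 mmol/L
[CO3²⁻] = α₂·DIC; α₂ = 0.0004290, so [CO3²⁻] = 0.0004290 × 0.1368 = 5.87×10^-5 mmol/L = 0.0587 μmol/L

[CO3²⁻] = 0.0587 μmol/L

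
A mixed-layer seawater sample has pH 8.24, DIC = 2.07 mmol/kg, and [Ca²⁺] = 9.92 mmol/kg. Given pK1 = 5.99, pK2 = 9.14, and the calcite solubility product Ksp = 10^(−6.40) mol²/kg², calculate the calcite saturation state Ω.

α₂ = 1 / (1 + [H⁺]/K2 + [H⁺]²/(K1K2)) = 1 / (1 + 10^+0.90 + 10^-1.35)
   = 1 / (1 + 7.9433 + 0.044668) = 1/8.9880 = 0.1113
[CO3²⁻] = α₂ × DIC = 0.1113 × 2.07 = 0.2303 mmol/kg
Ksp = 10^(−6.40) = 3.981×10^-7
Ω = [Ca²⁺][CO3²⁻]/Ksp = (9.92×10^-3)(2.303×10^-4) / 3.981×10^-7 = 5.74

Ω = 5.74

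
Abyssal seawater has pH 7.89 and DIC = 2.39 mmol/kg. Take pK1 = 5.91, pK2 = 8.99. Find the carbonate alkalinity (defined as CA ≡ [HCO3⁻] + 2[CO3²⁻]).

CA = [HCO3⁻] + 2[CO3²⁻] = (α₁ + 2α₂)·DIC
At pH 7.89: [H⁺]/K1 = 10^-1.98 = 0.010471, K2/[H⁺] = 10^-1.10 = 0.079433
α₁ = 1/(1 + 0.010471 + 0.079433) = 1/1.0899 = 0.9175; α₂ = α₁·K2/[H⁺] = 0.07288
α₁ + 2α₂ = 1.0633
CA = 1.0633 × 2.39 = 2.54 mmol/kg

CA = 2.54 mmol/kg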